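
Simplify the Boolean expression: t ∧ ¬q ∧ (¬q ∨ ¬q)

t ∧ ¬q ∧ (¬q ∨ ¬q)
= t ∧ ¬q ∧ ¬q   [idempotence]
= t ∧ ¬q   [idempotence]

t ∧ ¬q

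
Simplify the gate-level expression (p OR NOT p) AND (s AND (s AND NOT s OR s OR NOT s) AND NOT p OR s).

s

(p OR NOT p) AND (s AND (s AND NOT s OR s OR NOT s) AND NOT p OR s)
= (p OR NOT p) AND (s AND (s OR NOT s) AND NOT p OR s)   [complement / identity]
= (p OR NOT p) AND (s AND NOT p OR s)   [complement / identity]
= (p OR NOT p) AND s   [absorption]
= s   [complement / identity]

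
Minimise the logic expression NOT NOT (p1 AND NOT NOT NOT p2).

NOT NOT (p1 AND NOT NOT NOT p2)
= p1 AND NOT NOT NOT p2
= p1 AND NOT p2

p1 AND NOT p2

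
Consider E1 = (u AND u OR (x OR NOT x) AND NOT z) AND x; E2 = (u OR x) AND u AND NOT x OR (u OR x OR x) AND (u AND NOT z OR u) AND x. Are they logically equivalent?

E1: (u AND u OR (x OR NOT x) AND NOT z) AND x
    = (u OR (x OR NOT x) AND NOT z) AND x   (idempotence)
    = (u OR NOT z) AND x   (complement / identity)
E2: (u OR x) AND u AND NOT x OR (u OR x OR x) AND (u AND NOT z OR u) AND x
    = (u OR x) AND u AND NOT x OR (u OR x) AND (u AND NOT z OR u) AND x   (idempotence)
    = (u OR x) AND u AND NOT x OR (u OR x) AND u AND x   (absorption)
    = (u OR x) AND u   (distribution)
    = u   (absorption)
These differ: at u=1, x=0, z=0, E1 = 0 but E2 = 1.

No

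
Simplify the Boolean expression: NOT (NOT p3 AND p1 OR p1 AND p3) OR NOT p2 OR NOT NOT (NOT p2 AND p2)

NOT (NOT p3 AND p1 OR p1 AND p3) OR NOT p2 OR NOT NOT (NOT p2 AND p2)
= NOT (NOT p3 AND p1 OR p1 AND p3) OR NOT p2 OR NOT p2 AND p2   [double negation]
= NOT p1 OR NOT p2 OR NOT p2 AND p2   [distribution]
= NOT p1 OR NOT p2   [complement / identity]

NOT p1 OR NOT p2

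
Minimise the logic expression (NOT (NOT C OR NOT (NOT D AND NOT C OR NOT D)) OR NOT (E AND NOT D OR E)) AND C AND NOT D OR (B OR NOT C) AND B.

(NOT (NOT C OR NOT (NOT D AND NOT C OR NOT D)) OR NOT (E AND NOT D OR E)) AND C AND NOT D OR (B OR NOT C) AND B
= (NOT (NOT C OR NOT (NOT D AND NOT C OR NOT D)) OR NOT (E AND NOT D OR E)) AND C AND NOT D OR B   — absorption
= (C AND (NOT D AND NOT C OR NOT D) OR NOT (E AND NOT D OR E)) AND C AND NOT D OR B   — De Morgan
= (C AND NOT D OR NOT (E AND NOT D OR E)) AND C AND NOT D OR B   — absorption
= (C AND NOT D OR NOT E) AND C AND NOT D OR B   — absorption
= C AND NOT D OR B   — absorption

C AND NOT D OR B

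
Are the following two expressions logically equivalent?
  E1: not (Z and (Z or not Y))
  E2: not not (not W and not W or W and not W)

E1: not (Z and (Z or not Y))
    = not Z   (absorption)
E2: not not (not W and not W or W and not W)
    = not not not W   (distribution)
    = not W   (double negation)
These differ: at W=0, Y=0, Z=1, E1 = 0 but E2 = 1.

No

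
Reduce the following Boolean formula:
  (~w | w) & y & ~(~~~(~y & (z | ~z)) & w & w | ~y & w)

y & ~w

(~w | w) & y & ~(~~~(~y & (z | ~z)) & w & w | ~y & w)
= (~w | w) & y & ~(~~~~y & w & w | ~y & w)   (complement / identity)
= y & ~(~~~~y & w & w | ~y & w)   (complement / identity)
= y & ~(~~~~y & w | ~y & w)   (idempotence)
= y & ~(~~y & w | ~y & w)   (double negation)
= y & ~(y & w | ~y & w)   (double negation)
= y & ~w   (distribution)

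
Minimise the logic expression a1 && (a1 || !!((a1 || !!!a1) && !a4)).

a1 && (a1 || !!((a1 || !!!a1) && !a4))
= a1 && (a1 || !!((a1 || !a1) && !a4))
= a1 && (a1 || !!!a4)
= a1 && (a1 || !a4)
= a1

a1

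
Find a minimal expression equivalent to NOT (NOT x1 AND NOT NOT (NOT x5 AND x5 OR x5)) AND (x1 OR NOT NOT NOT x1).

x1 OR NOT x5

NOT (NOT x1 AND NOT NOT (NOT x5 AND x5 OR x5)) AND (x1 OR NOT NOT NOT x1)
= (x1 OR NOT (NOT x5 AND x5 OR x5)) AND (x1 OR NOT NOT NOT x1)   [De Morgan]
= (x1 OR NOT x5) AND (x1 OR NOT NOT NOT x1)   [complement / identity]
= (x1 OR NOT x5) AND (x1 OR NOT x1)   [double negation]
= x1 OR NOT x5   [complement / identity]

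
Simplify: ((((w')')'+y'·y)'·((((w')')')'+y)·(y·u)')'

((((w')')'+y'·y)'·((((w')')')'+y)·(y·u)')'
= ((((w')')')'·((((w')')')'+y)·(y·u)')'   — complement / identity
= ((((w')')')'·(y·u)')'   — absorption
= ((w')')'+y·u   — De Morgan
= w'+y·u   — double negation

w'+y·u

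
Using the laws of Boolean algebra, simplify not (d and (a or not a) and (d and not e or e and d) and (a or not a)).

not d

not (d and (a or not a) and (d and not e or e and d) and (a or not a))
= not (d and (a or not a) and d and (a or not a))   (distribution)
= not (d and (a or not a))   (idempotence)
= not d   (complement / identity)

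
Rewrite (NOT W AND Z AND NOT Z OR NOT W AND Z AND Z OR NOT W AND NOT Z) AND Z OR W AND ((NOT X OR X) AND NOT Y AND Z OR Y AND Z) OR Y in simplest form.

Z OR Y

(NOT W AND Z AND NOT Z OR NOT W AND Z AND Z OR NOT W AND NOT Z) AND Z OR W AND ((NOT X OR X) AND NOT Y AND Z OR Y AND Z) OR Y
= (NOT W AND Z OR NOT W AND NOT Z) AND Z OR W AND ((NOT X OR X) AND NOT Y AND Z OR Y AND Z) OR Y
= NOT W AND Z OR W AND ((NOT X OR X) AND NOT Y AND Z OR Y AND Z) OR Y
= NOT W AND Z OR W AND (NOT Y AND Z OR Y AND Z) OR Y
= NOT W AND Z OR W AND Z OR Y
= Z OR Y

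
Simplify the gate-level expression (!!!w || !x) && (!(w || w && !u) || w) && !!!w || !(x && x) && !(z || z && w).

(!!!w || !x) && (!(w || w && !u) || w) && !!!w || !(x && x) && !(z || z && w)
= (!!!w || !x) && (!(w || w && !u) || w) && !!!w || !x && !(z || z && w)   — idempotence
= (!!!w || !x) && (!w || w) && !!!w || !x && !(z || z && w)   — absorption
= (!!!w || !x) && (!w || w) && !!!w || !x && !z   — absorption
= (!!!w || !x) && !!!w || !x && !z   — complement / identity
= !!!w || !x && !z   — absorption
= !w || !x && !z   — double negation

!w || !x && !z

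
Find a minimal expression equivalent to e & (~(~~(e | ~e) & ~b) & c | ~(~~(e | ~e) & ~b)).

e & (~(~~(e | ~e) & ~b) & c | ~(~~(e | ~e) & ~b))
= e & ~(~~(e | ~e) & ~b)   (absorption)
= e & ~((e | ~e) & ~b)   (double negation)
= e & ~~b   (complement / identity)
= e & b   (double negation)

e & b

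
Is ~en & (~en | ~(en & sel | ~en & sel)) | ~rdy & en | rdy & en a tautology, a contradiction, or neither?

~en & (~en | ~(en & sel | ~en & sel)) | ~rdy & en | rdy & en
= ~en & (~en | ~sel) | ~rdy & en | rdy & en   — distribution
= ~en & (~en | ~sel) | en   — distribution
= ~en | en   — absorption
= 1   — complement

tautology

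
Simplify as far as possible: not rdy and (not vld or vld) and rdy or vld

not rdy and (not vld or vld) and rdy or vld
= not rdy and rdy or vld   (complement / identity)
= vld   (complement / identity)

vld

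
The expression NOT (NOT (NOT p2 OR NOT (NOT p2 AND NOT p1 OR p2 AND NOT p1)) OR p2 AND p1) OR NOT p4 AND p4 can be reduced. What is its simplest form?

NOT p2

NOT (NOT (NOT p2 OR NOT (NOT p2 AND NOT p1 OR p2 AND NOT p1)) OR p2 AND p1) OR NOT p4 AND p4
= NOT (NOT (NOT p2 OR NOT NOT p1) OR p2 AND p1) OR NOT p4 AND p4   (distribution)
= NOT (p2 AND NOT p1 OR p2 AND p1) OR NOT p4 AND p4   (De Morgan)
= NOT (p2 AND NOT p1 OR p2 AND p1)   (complement / identity)
= NOT p2   (distribution)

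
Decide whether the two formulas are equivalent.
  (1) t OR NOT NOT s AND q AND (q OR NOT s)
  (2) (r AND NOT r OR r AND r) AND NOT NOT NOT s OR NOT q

No

E1: t OR NOT NOT s AND q AND (q OR NOT s)
    = t OR NOT NOT s AND q   — absorption
    = t OR s AND q   — double negation
E2: (r AND NOT r OR r AND r) AND NOT NOT NOT s OR NOT q
    = r AND NOT NOT NOT s OR NOT q   — distribution
    = r AND NOT s OR NOT q   — double negation
These differ: at q=0, r=1, s=0, t=0, E1 = 0 but E2 = 1.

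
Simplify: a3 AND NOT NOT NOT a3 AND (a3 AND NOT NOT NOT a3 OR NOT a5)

FALSE

a3 AND NOT NOT NOT a3 AND (a3 AND NOT NOT NOT a3 OR NOT a5)
= a3 AND NOT NOT NOT a3   (absorption)
= a3 AND NOT a3   (double negation)
= FALSE   (complement)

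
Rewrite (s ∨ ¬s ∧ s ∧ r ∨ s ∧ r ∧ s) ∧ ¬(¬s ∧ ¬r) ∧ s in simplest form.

(s ∨ ¬s ∧ s ∧ r ∨ s ∧ r ∧ s) ∧ ¬(¬s ∧ ¬r) ∧ s
= (s ∨ s ∧ r) ∧ ¬(¬s ∧ ¬r) ∧ s
= s ∧ ¬(¬s ∧ ¬r) ∧ s
= s ∧ (s ∨ r) ∧ s
= s ∧ s
= s

s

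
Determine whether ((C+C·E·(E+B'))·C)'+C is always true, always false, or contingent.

((C+C·E·(E+B'))·C)'+C
= ((C+C·E)·C)'+C   — absorption
= (C·C)'+C   — absorption
= C'+C   — idempotence
= 1   — complement

always true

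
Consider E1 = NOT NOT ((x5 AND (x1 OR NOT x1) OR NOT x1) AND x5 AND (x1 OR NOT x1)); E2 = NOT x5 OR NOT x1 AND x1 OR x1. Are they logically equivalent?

No

E1: NOT NOT ((x5 AND (x1 OR NOT x1) OR NOT x1) AND x5 AND (x1 OR NOT x1))
    = NOT NOT (x5 AND (x1 OR NOT x1))
    = NOT NOT x5
    = x5
E2: NOT x5 OR NOT x1 AND x1 OR x1
    = NOT x5 OR x1
These differ: at x1=0, x5=0, E1 = 0 but E2 = 1.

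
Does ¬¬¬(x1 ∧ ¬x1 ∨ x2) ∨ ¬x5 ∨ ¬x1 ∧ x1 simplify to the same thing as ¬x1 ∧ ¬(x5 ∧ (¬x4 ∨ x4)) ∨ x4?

No

E1: ¬¬¬(x1 ∧ ¬x1 ∨ x2) ∨ ¬x5 ∨ ¬x1 ∧ x1
    = ¬(x1 ∧ ¬x1 ∨ x2) ∨ ¬x5 ∨ ¬x1 ∧ x1   (double negation)
    = ¬x2 ∨ ¬x5 ∨ ¬x1 ∧ x1   (complement / identity)
    = ¬x2 ∨ ¬x5   (complement / identity)
E2: ¬x1 ∧ ¬(x5 ∧ (¬x4 ∨ x4)) ∨ x4
    = ¬x1 ∧ ¬x5 ∨ x4   (complement / identity)
These differ: at x1=1, x2=1, x4=0, x5=0, E1 = 1 but E2 = 0.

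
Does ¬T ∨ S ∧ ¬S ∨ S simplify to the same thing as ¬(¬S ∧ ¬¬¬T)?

E1: ¬T ∨ S ∧ ¬S ∨ S
    = ¬T ∨ S
E2: ¬(¬S ∧ ¬¬¬T)
    = ¬(¬S ∧ ¬T)
    = S ∨ T
These differ: at S=0, T=0, E1 = 1 but E2 = 0.

No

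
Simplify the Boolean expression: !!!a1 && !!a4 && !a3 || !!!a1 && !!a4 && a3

!a1 && a4

!!!a1 && !!a4 && !a3 || !!!a1 && !!a4 && a3
= !!!a1 && !!a4   (distribution)
= !!!a1 && a4   (double negation)
= !a1 && a4   (double negation)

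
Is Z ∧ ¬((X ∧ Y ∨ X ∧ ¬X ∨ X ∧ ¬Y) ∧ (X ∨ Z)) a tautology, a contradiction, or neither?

Z ∧ ¬((X ∧ Y ∨ X ∧ ¬X ∨ X ∧ ¬Y) ∧ (X ∨ Z))
= Z ∧ ¬((X ∧ Y ∨ X ∧ ¬Y) ∧ (X ∨ Z))   — complement / identity
= Z ∧ ¬(X ∧ (X ∨ Z))   — distribution
= Z ∧ ¬X   — absorption
This depends on X, Z, so it is not a constant.

neither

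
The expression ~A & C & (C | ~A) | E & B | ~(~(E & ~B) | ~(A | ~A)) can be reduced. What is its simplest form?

~A & C | E

~A & C & (C | ~A) | E & B | ~(~(E & ~B) | ~(A | ~A))
= ~A & C & (C | ~A) | E & B | E & ~B & (A | ~A)   (De Morgan)
= ~A & C & (C | ~A) | E & B | E & ~B   (complement / identity)
= ~A & C & (C | ~A) | E   (distribution)
= ~A & C | E   (absorption)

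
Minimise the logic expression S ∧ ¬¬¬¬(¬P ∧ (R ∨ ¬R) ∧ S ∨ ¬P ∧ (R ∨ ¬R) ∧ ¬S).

S ∧ ¬P

S ∧ ¬¬¬¬(¬P ∧ (R ∨ ¬R) ∧ S ∨ ¬P ∧ (R ∨ ¬R) ∧ ¬S)
= S ∧ ¬¬(¬P ∧ (R ∨ ¬R) ∧ S ∨ ¬P ∧ (R ∨ ¬R) ∧ ¬S)   [double negation]
= S ∧ ¬¬(¬P ∧ (R ∨ ¬R))   [distribution]
= S ∧ ¬¬¬P   [complement / identity]
= S ∧ ¬P   [double negation]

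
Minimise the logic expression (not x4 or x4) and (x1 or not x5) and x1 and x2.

x1 and x2

(not x4 or x4) and (x1 or not x5) and x1 and x2
= (x1 or not x5) and x1 and x2
= x1 and x2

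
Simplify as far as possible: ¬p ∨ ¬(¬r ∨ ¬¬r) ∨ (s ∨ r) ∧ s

¬p ∨ s

¬p ∨ ¬(¬r ∨ ¬¬r) ∨ (s ∨ r) ∧ s
= ¬p ∨ r ∧ ¬r ∨ (s ∨ r) ∧ s   — De Morgan
= ¬p ∨ r ∧ ¬r ∨ s   — absorption
= ¬p ∨ s   — complement / identity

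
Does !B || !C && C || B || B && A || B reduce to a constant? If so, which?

yes, True

!B || !C && C || B || B && A || B
= !B || B || B && A || B   (complement / identity)
= !B || B || B   (absorption)
= !B || B   (idempotence)
= true   (complement)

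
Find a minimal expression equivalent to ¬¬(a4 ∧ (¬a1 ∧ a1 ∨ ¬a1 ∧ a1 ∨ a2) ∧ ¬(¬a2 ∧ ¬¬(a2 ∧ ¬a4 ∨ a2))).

¬¬(a4 ∧ (¬a1 ∧ a1 ∨ ¬a1 ∧ a1 ∨ a2) ∧ ¬(¬a2 ∧ ¬¬(a2 ∧ ¬a4 ∨ a2)))
= ¬¬(a4 ∧ (¬a1 ∧ a1 ∨ ¬a1 ∧ a1 ∨ a2) ∧ (a2 ∨ ¬(a2 ∧ ¬a4 ∨ a2)))   [De Morgan]
= ¬¬(a4 ∧ (¬a1 ∧ a1 ∨ ¬a1 ∧ a1 ∨ a2) ∧ (a2 ∨ ¬a2))   [absorption]
= ¬¬(a4 ∧ (¬a1 ∧ a1 ∨ ¬a1 ∧ a1 ∨ a2))   [complement / identity]
= a4 ∧ (¬a1 ∧ a1 ∨ ¬a1 ∧ a1 ∨ a2)   [double negation]
= a4 ∧ (¬a1 ∧ a1 ∨ a2)   [idempotence]
= a4 ∧ a2   [complement / identity]

a4 ∧ a2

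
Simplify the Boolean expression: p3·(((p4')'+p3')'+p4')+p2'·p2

p3·p4'

p3·(((p4')'+p3')'+p4')+p2'·p2
= p3·(((p4')'+p3')'+p4')   (complement / identity)
= p3·(p4'·p3+p4')   (De Morgan)
= p3·p4'   (absorption)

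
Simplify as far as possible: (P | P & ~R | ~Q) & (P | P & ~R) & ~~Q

P & Q

(P | P & ~R | ~Q) & (P | P & ~R) & ~~Q
= (P | P & ~R) & ~~Q   (absorption)
= P & ~~Q   (absorption)
= P & Q   (double negation)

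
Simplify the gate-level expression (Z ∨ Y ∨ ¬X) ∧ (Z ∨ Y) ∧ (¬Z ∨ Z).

(Z ∨ Y ∨ ¬X) ∧ (Z ∨ Y) ∧ (¬Z ∨ Z)
= (Z ∨ Y ∨ ¬X) ∧ (Z ∨ Y)   (complement / identity)
= Z ∨ Y   (absorption)

Z ∨ Y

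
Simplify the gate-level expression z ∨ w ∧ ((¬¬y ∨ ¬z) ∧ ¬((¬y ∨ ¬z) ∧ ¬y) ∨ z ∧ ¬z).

z ∨ w ∧ y

z ∨ w ∧ ((¬¬y ∨ ¬z) ∧ ¬((¬y ∨ ¬z) ∧ ¬y) ∨ z ∧ ¬z)
= z ∨ w ∧ (¬¬y ∨ ¬z) ∧ ¬((¬y ∨ ¬z) ∧ ¬y)   (complement / identity)
= z ∨ w ∧ (¬¬y ∨ ¬z) ∧ ¬¬y   (absorption)
= z ∨ w ∧ ¬¬y   (absorption)
= z ∨ w ∧ y   (double negation)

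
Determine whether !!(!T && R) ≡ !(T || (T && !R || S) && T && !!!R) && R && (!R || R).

E1: !!(!T && R)
    = !T && R   (double negation)
E2: !(T || (T && !R || S) && T && !!!R) && R && (!R || R)
    = !(T || (T && !R || S) && T && !R) && R && (!R || R)   (double negation)
    = !(T || T && !R) && R && (!R || R)   (absorption)
    = !(T || T && !R) && R   (complement / identity)
    = !T && R   (absorption)
Both reduce to !T && R, so they are equivalent.

Yes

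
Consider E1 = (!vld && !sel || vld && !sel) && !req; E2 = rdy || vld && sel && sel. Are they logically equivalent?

No

E1: (!vld && !sel || vld && !sel) && !req
    = !sel && !req   — distribution
E2: rdy || vld && sel && sel
    = rdy || vld && sel   — idempotence
These differ: at rdy=1, req=1, sel=1, vld=1, E1 = 0 but E2 = 1.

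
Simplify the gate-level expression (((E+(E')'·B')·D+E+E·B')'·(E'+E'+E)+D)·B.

(E'+D)·B

(((E+(E')'·B')·D+E+E·B')'·(E'+E'+E)+D)·B
= (((E+E·B')·D+E+E·B')'·(E'+E'+E)+D)·B   (double negation)
= ((E+E·B')'·(E'+E'+E)+D)·B   (absorption)
= (E'·(E'+E'+E)+D)·B   (absorption)
= (E'·(E'+E)+D)·B   (idempotence)
= (E'+D)·B   (complement / identity)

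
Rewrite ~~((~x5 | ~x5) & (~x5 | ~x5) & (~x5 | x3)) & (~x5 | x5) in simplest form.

~x5

~~((~x5 | ~x5) & (~x5 | ~x5) & (~x5 | x3)) & (~x5 | x5)
= ~~((~x5 | ~x5) & (~x5 | x3)) & (~x5 | x5)   (idempotence)
= ~~(~x5 & x3 | ~x5) & (~x5 | x5)   (distribution)
= ~~(~x5 & x3 | ~x5)   (complement / identity)
= ~~~x5   (absorption)
= ~x5   (double negation)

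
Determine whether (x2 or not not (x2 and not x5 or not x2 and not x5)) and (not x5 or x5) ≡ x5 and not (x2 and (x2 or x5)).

E1: (x2 or not not (x2 and not x5 or not x2 and not x5)) and (not x5 or x5)
    = (x2 or not not not x5) and (not x5 or x5)   [distribution]
    = (x2 or not x5) and (not x5 or x5)   [double negation]
    = x2 or not x5   [complement / identity]
E2: x5 and not (x2 and (x2 or x5))
    = x5 and not x2   [absorption]
These differ: at x2=0, x5=0, E1 = 1 but E2 = 0.

No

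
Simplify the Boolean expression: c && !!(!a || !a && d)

c && !a

c && !!(!a || !a && d)
= c && !!!a   (absorption)
= c && !a   (double negation)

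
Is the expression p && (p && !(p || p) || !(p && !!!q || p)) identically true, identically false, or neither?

p && (p && !(p || p) || !(p && !!!q || p))
= p && (p && !p || !(p && !!!q || p))   (idempotence)
= p && !(p && !!!q || p)   (complement / identity)
= p && !(p && !q || p)   (double negation)
= p && !p   (absorption)
= false   (complement)

identically false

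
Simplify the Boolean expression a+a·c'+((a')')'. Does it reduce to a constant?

a+a·c'+((a')')'
= a+((a')')'   [absorption]
= a+a'   [double negation]
= 1   [complement]

1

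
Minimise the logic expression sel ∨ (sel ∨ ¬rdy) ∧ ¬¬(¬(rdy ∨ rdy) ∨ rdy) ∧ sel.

sel ∨ (sel ∨ ¬rdy) ∧ ¬¬(¬(rdy ∨ rdy) ∨ rdy) ∧ sel
= sel ∨ (sel ∨ ¬rdy) ∧ ¬¬(¬rdy ∨ rdy) ∧ sel
= sel ∨ (sel ∨ ¬rdy) ∧ (¬rdy ∨ rdy) ∧ sel
= sel ∨ (sel ∨ ¬rdy) ∧ sel
= sel ∨ sel
= sel

sel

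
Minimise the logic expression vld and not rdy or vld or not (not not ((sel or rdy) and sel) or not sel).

vld and not rdy or vld or not (not not ((sel or rdy) and sel) or not sel)
= vld or not (not not ((sel or rdy) and sel) or not sel)   — absorption
= vld or not (not not sel or not sel)   — absorption
= vld or not sel and sel   — De Morgan
= vld   — complement / identity

vld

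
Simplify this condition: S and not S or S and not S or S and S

S

S and not S or S and not S or S and S
= S and not S or S   — distribution
= S   — complement / identity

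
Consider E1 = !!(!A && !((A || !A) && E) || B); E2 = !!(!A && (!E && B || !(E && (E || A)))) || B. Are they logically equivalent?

E1: !!(!A && !((A || !A) && E) || B)
    = !!(!A && !E || B)
    = !A && !E || B
E2: !!(!A && (!E && B || !(E && (E || A)))) || B
    = !!(!A && (!E && B || !E)) || B
    = !A && (!E && B || !E) || B
    = !A && !E || B
Both reduce to !A && !E || B, so they are equivalent.

Yes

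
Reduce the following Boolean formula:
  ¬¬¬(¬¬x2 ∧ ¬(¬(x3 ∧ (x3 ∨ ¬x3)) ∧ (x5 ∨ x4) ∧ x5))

¬x2 ∨ ¬x3 ∧ x5

¬¬¬(¬¬x2 ∧ ¬(¬(x3 ∧ (x3 ∨ ¬x3)) ∧ (x5 ∨ x4) ∧ x5))
= ¬¬¬(¬¬x2 ∧ ¬(¬x3 ∧ (x5 ∨ x4) ∧ x5))
= ¬¬(¬x2 ∨ ¬x3 ∧ (x5 ∨ x4) ∧ x5)
= ¬x2 ∨ ¬x3 ∧ (x5 ∨ x4) ∧ x5
= ¬x2 ∨ ¬x3 ∧ x5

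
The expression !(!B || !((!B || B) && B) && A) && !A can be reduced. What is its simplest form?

B && !A

!(!B || !((!B || B) && B) && A) && !A
= !(!B || !B && A) && !A
= !!B && !A
= B && !A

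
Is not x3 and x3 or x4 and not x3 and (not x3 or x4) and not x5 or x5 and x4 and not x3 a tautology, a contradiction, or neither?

not x3 and x3 or x4 and not x3 and (not x3 or x4) and not x5 or x5 and x4 and not x3
= not x3 and x3 or x4 and not x3 and not x5 or x5 and x4 and not x3
= not x3 and x3 or x4 and not x3
= x4 and not x3
This depends on x3, x4, so it is not a constant.

neither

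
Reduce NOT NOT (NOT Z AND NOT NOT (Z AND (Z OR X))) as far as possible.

NOT NOT (NOT Z AND NOT NOT (Z AND (Z OR X)))
= NOT NOT (NOT Z AND NOT NOT Z)   — absorption
= NOT NOT (NOT Z AND Z)   — double negation
= NOT Z AND Z   — double negation
= FALSE   — complement

FALSE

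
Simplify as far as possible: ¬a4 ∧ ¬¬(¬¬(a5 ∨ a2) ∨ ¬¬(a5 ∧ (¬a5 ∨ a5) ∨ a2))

¬a4 ∧ (a5 ∨ a2)

¬a4 ∧ ¬¬(¬¬(a5 ∨ a2) ∨ ¬¬(a5 ∧ (¬a5 ∨ a5) ∨ a2))
= ¬a4 ∧ ¬¬(¬¬(a5 ∨ a2) ∨ ¬¬(a5 ∨ a2))   — complement / identity
= ¬a4 ∧ ¬(¬(a5 ∨ a2) ∧ ¬(a5 ∨ a2))   — De Morgan
= ¬a4 ∧ ¬¬(a5 ∨ a2)   — idempotence
= ¬a4 ∧ (a5 ∨ a2)   — double negation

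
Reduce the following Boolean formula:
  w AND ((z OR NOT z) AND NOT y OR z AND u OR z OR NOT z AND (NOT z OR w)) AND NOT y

w AND ((z OR NOT z) AND NOT y OR z AND u OR z OR NOT z AND (NOT z OR w)) AND NOT y
= w AND ((z OR NOT z) AND NOT y OR z AND u OR z OR NOT z) AND NOT y   — absorption
= w AND ((z OR NOT z) AND NOT y OR z OR NOT z) AND NOT y   — absorption
= w AND (z OR NOT z) AND NOT y   — absorption
= w AND NOT y   — complement / identity

w AND NOT y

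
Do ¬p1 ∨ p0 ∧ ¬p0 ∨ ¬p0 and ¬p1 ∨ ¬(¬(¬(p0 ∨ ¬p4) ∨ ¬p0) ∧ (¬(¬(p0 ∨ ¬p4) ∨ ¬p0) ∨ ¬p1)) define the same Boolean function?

E1: ¬p1 ∨ p0 ∧ ¬p0 ∨ ¬p0
    = ¬p1 ∨ ¬p0
E2: ¬p1 ∨ ¬(¬(¬(p0 ∨ ¬p4) ∨ ¬p0) ∧ (¬(¬(p0 ∨ ¬p4) ∨ ¬p0) ∨ ¬p1))
    = ¬p1 ∨ ¬¬(¬(p0 ∨ ¬p4) ∨ ¬p0)
    = ¬p1 ∨ ¬((p0 ∨ ¬p4) ∧ p0)
    = ¬p1 ∨ ¬p0
Both reduce to ¬p1 ∨ ¬p0, so they are equivalent.

Yes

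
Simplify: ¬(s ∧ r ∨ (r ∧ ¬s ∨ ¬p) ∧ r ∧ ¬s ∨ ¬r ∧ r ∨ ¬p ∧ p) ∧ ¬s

¬r ∧ ¬s

¬(s ∧ r ∨ (r ∧ ¬s ∨ ¬p) ∧ r ∧ ¬s ∨ ¬r ∧ r ∨ ¬p ∧ p) ∧ ¬s
= ¬(s ∧ r ∨ (r ∧ ¬s ∨ ¬p) ∧ r ∧ ¬s ∨ ¬r ∧ r) ∧ ¬s   — complement / identity
= ¬(s ∧ r ∨ (r ∧ ¬s ∨ ¬p) ∧ r ∧ ¬s) ∧ ¬s   — complement / identity
= ¬(s ∧ r ∨ r ∧ ¬s) ∧ ¬s   — absorption
= ¬r ∧ ¬s   — distribution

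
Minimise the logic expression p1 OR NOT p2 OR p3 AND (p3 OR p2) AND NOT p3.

p1 OR NOT p2 OR p3 AND (p3 OR p2) AND NOT p3
= p1 OR NOT p2 OR p3 AND NOT p3   [absorption]
= p1 OR NOT p2   [complement / identity]

p1 OR NOT p2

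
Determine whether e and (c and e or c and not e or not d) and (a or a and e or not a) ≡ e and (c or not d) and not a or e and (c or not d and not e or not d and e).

E1: e and (c and e or c and not e or not d) and (a or a and e or not a)
    = e and (c or not d) and (a or a and e or not a)   — distribution
    = e and (c or not d) and (a or not a)   — absorption
    = e and (c or not d)   — complement / identity
E2: e and (c or not d) and not a or e and (c or not d and not e or not d and e)
    = e and (c or not d) and not a or e and (c or not d)   — distribution
    = e and (c or not d)   — absorption
Both reduce to e and (c or not d), so they are equivalent.

Yes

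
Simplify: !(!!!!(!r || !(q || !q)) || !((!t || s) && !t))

!(!!!!(!r || !(q || !q)) || !((!t || s) && !t))
= !(!!!!(!r || !(q || !q)) || !!t)   — absorption
= !(!!(!r || !(q || !q)) || !!t)   — double negation
= !(!(r && (q || !q)) || !!t)   — De Morgan
= r && (q || !q) && !t   — De Morgan
= r && !t   — complement / identity

r && !t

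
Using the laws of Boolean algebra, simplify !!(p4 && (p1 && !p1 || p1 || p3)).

p4 && (p1 || p3)

!!(p4 && (p1 && !p1 || p1 || p3))
= p4 && (p1 && !p1 || p1 || p3)   [double negation]
= p4 && (p1 || p3)   [complement / identity]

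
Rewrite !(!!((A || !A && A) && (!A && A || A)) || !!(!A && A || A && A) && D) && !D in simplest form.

!(!!((A || !A && A) && (!A && A || A)) || !!(!A && A || A && A) && D) && !D
= !(!!(!A && A || A && A) || !!(!A && A || A && A) && D) && !D
= !!!(!A && A || A && A) && !D
= !!!A && !D
= !A && !D

!A && !D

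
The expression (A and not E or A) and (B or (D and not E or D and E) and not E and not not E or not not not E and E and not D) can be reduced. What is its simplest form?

(A and not E or A) and (B or (D and not E or D and E) and not E and not not E or not not not E and E and not D)
= (A and not E or A) and (B or (D and not E or D and E) and not E and E or not not not E and E and not D)   (double negation)
= (A and not E or A) and (B or D and not E and E or not not not E and E and not D)   (distribution)
= (A and not E or A) and (B or D and not E and E or not E and E and not D)   (double negation)
= (A and not E or A) and (B or not E and E)   (distribution)
= A and (B or not E and E)   (absorption)
= A and B   (complement / identity)

A and B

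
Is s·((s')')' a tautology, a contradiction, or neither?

contradiction

s·((s')')'
= s·s'   — double negation
= 0   — complement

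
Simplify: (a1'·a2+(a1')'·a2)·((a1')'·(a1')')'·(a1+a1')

a2·a1'

(a1'·a2+(a1')'·a2)·((a1')'·(a1')')'·(a1+a1')
= (a1'·a2+a1·a2)·((a1')'·(a1')')'·(a1+a1')   — double negation
= (a1'·a2+a1·a2)·(a1'+a1')·(a1+a1')   — De Morgan
= (a1'·a2+a1·a2)·(a1'·a1+a1')   — distribution
= (a1'·a2+a1·a2)·a1'   — complement / identity
= a2·a1'   — distribution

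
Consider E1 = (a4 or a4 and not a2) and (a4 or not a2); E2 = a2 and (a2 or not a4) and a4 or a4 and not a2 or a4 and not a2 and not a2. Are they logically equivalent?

E1: (a4 or a4 and not a2) and (a4 or not a2)
    = a4 and (a4 or not a2)   — absorption
    = a4   — absorption
E2: a2 and (a2 or not a4) and a4 or a4 and not a2 or a4 and not a2 and not a2
    = a2 and a4 or a4 and not a2 or a4 and not a2 and not a2   — absorption
    = a2 and a4 or a4 and not a2   — absorption
    = a4   — distribution
Both reduce to a4, so they are equivalent.

Yes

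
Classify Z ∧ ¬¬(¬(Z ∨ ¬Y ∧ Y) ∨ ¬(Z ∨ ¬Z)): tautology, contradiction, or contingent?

contradiction

Z ∧ ¬¬(¬(Z ∨ ¬Y ∧ Y) ∨ ¬(Z ∨ ¬Z))
= Z ∧ ¬¬(¬Z ∨ ¬(Z ∨ ¬Z))   [complement / identity]
= Z ∧ ¬(Z ∧ (Z ∨ ¬Z))   [De Morgan]
= Z ∧ ¬Z   [complement / identity]
= False   [complement]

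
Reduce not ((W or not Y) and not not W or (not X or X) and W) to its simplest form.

not ((W or not Y) and not not W or (not X or X) and W)
= not ((W or not Y) and not not W or W)   (complement / identity)
= not ((W or not Y) and W or W)   (double negation)
= not (W or W)   (absorption)
= not W   (idempotence)

not W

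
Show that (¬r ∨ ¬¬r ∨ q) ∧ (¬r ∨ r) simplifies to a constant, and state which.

(¬r ∨ ¬¬r ∨ q) ∧ (¬r ∨ r)
= (¬r ∨ r ∨ q) ∧ (¬r ∨ r)   — double negation
= ¬r ∨ r   — absorption
= True   — complement

True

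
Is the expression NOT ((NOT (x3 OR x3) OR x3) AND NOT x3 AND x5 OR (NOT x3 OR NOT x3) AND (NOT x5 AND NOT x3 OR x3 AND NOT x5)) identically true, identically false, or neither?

neither

NOT ((NOT (x3 OR x3) OR x3) AND NOT x3 AND x5 OR (NOT x3 OR NOT x3) AND (NOT x5 AND NOT x3 OR x3 AND NOT x5))
= NOT ((NOT (x3 OR x3) OR x3) AND NOT x3 AND x5 OR (NOT x3 OR NOT x3) AND NOT x5)   (distribution)
= NOT ((NOT (x3 OR x3) OR x3) AND NOT x3 AND x5 OR NOT x3 AND NOT x5)   (idempotence)
= NOT ((NOT x3 OR x3) AND NOT x3 AND x5 OR NOT x3 AND NOT x5)   (idempotence)
= NOT (NOT x3 AND x5 OR NOT x3 AND NOT x5)   (complement / identity)
= NOT NOT x3   (distribution)
= x3   (double negation)
This depends on x3, so it is not a constant.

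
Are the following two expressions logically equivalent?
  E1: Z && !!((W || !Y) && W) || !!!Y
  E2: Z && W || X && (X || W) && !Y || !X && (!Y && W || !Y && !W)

E1: Z && !!((W || !Y) && W) || !!!Y
    = Z && !!W || !!!Y   — absorption
    = Z && W || !!!Y   — double negation
    = Z && W || !Y   — double negation
E2: Z && W || X && (X || W) && !Y || !X && (!Y && W || !Y && !W)
    = Z && W || X && !Y || !X && (!Y && W || !Y && !W)   — absorption
    = Z && W || X && !Y || !X && !Y   — distribution
    = Z && W || !Y   — distribution
Both reduce to Z && W || !Y, so they are equivalent.

Yes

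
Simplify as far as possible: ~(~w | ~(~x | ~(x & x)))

w & ~x

~(~w | ~(~x | ~(x & x)))
= w & (~x | ~(x & x))
= w & (~x | ~x)
= w & ~x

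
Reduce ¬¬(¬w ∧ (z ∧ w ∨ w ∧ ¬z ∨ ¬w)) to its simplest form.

¬¬(¬w ∧ (z ∧ w ∨ w ∧ ¬z ∨ ¬w))
= ¬¬(¬w ∧ (w ∨ ¬w))   [distribution]
= ¬¬¬w   [complement / identity]
= ¬w   [double negation]

¬w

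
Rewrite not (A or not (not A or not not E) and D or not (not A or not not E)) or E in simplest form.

not A or E

not (A or not (not A or not not E) and D or not (not A or not not E)) or E
= not (A or not (not A or not not E)) or E   [absorption]
= not (A or A and not E) or E   [De Morgan]
= not A or E   [absorption]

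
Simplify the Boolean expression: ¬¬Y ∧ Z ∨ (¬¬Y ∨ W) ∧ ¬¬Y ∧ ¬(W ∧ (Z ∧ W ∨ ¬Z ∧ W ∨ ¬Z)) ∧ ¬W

¬¬Y ∧ Z ∨ (¬¬Y ∨ W) ∧ ¬¬Y ∧ ¬(W ∧ (Z ∧ W ∨ ¬Z ∧ W ∨ ¬Z)) ∧ ¬W
= ¬¬Y ∧ Z ∨ (¬¬Y ∨ W) ∧ ¬¬Y ∧ ¬(W ∧ (W ∨ ¬Z)) ∧ ¬W   [distribution]
= ¬¬Y ∧ Z ∨ (¬¬Y ∨ W) ∧ ¬¬Y ∧ ¬W ∧ ¬W   [absorption]
= ¬¬Y ∧ Z ∨ ¬¬Y ∧ ¬W ∧ ¬W   [absorption]
= ¬¬Y ∧ Z ∨ ¬¬Y ∧ ¬W   [idempotence]
= ¬¬Y ∧ (Z ∨ ¬W)   [distribution]
= Y ∧ (Z ∨ ¬W)   [double negation]

Y ∧ (Z ∨ ¬W)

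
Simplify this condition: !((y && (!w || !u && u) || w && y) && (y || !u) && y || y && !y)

!((y && (!w || !u && u) || w && y) && (y || !u) && y || y && !y)
= !((y && (!w || !u && u) || w && y) && y || y && !y)
= !((y && !w || w && y) && y || y && !y)
= !(y && y || y && !y)
= !y

!y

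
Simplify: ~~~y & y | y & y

~~~y & y | y & y
= ~y & y | y & y   — double negation
= y   — distribution

y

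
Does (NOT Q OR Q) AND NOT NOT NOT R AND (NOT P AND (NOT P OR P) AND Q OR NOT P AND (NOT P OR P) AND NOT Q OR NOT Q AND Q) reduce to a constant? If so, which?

no

(NOT Q OR Q) AND NOT NOT NOT R AND (NOT P AND (NOT P OR P) AND Q OR NOT P AND (NOT P OR P) AND NOT Q OR NOT Q AND Q)
= (NOT Q OR Q) AND NOT NOT NOT R AND (NOT P AND (NOT P OR P) AND Q OR NOT P AND (NOT P OR P) AND NOT Q)   (complement / identity)
= (NOT Q OR Q) AND NOT NOT NOT R AND NOT P AND (NOT P OR P)   (distribution)
= NOT NOT NOT R AND NOT P AND (NOT P OR P)   (complement / identity)
= NOT NOT NOT R AND NOT P   (complement / identity)
= NOT R AND NOT P   (double negation)
This depends on P, R, so it is not a constant.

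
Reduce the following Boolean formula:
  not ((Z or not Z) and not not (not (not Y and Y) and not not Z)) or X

not Z or X

not ((Z or not Z) and not not (not (not Y and Y) and not not Z)) or X
= not not not (not (not Y and Y) and not not Z) or X   (complement / identity)
= not not (not Y and Y or not Z) or X   (De Morgan)
= not not not Z or X   (complement / identity)
= not Z or X   (double negation)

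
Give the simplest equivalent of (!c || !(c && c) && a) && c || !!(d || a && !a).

d

(!c || !(c && c) && a) && c || !!(d || a && !a)
= (!c || !(c && c) && a) && c || !!d   [complement / identity]
= (!c || !c && a) && c || !!d   [idempotence]
= !c && c || !!d   [absorption]
= !!d   [complement / identity]
= d   [double negation]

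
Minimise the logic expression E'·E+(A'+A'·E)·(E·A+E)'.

A'·E'

E'·E+(A'+A'·E)·(E·A+E)'
= E'·E+(A'+A'·E)·E'   [absorption]
= E'·E+A'·E'   [absorption]
= A'·E'   [complement / identity]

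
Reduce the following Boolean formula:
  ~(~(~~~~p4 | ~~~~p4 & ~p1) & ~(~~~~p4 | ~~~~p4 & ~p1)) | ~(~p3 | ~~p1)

~(~(~~~~p4 | ~~~~p4 & ~p1) & ~(~~~~p4 | ~~~~p4 & ~p1)) | ~(~p3 | ~~p1)
= ~~(~~~~p4 | ~~~~p4 & ~p1) | ~(~p3 | ~~p1)
= ~~(~~~~p4 | ~~~~p4 & ~p1) | p3 & ~p1
= ~~~~~~p4 | p3 & ~p1
= ~~~~p4 | p3 & ~p1
= ~~p4 | p3 & ~p1
= p4 | p3 & ~p1

p4 | p3 & ~p1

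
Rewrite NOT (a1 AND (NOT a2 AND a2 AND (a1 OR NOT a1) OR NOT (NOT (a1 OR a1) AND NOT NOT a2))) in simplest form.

NOT a1

NOT (a1 AND (NOT a2 AND a2 AND (a1 OR NOT a1) OR NOT (NOT (a1 OR a1) AND NOT NOT a2)))
= NOT (a1 AND (NOT a2 AND a2 AND (a1 OR NOT a1) OR NOT (NOT a1 AND NOT NOT a2)))   (idempotence)
= NOT (a1 AND (NOT a2 AND a2 OR NOT (NOT a1 AND NOT NOT a2)))   (complement / identity)
= NOT (a1 AND (NOT a2 AND a2 OR a1 OR NOT a2))   (De Morgan)
= NOT (a1 AND (a1 OR NOT a2))   (complement / identity)
= NOT a1   (absorption)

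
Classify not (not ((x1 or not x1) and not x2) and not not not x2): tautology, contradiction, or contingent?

tautology

not (not ((x1 or not x1) and not x2) and not not not x2)
= not (not not x2 and not not not x2)   (complement / identity)
= not (not not x2 and not x2)   (double negation)
= not x2 or x2   (De Morgan)
= True   (complement)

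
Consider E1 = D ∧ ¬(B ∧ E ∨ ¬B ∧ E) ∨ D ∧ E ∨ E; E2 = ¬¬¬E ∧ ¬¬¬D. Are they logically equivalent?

E1: D ∧ ¬(B ∧ E ∨ ¬B ∧ E) ∨ D ∧ E ∨ E
    = D ∧ ¬E ∨ D ∧ E ∨ E
    = D ∨ E
E2: ¬¬¬E ∧ ¬¬¬D
    = ¬¬¬E ∧ ¬D
    = ¬E ∧ ¬D
These differ: at B=0, D=1, E=1, E1 = 1 but E2 = 0.

No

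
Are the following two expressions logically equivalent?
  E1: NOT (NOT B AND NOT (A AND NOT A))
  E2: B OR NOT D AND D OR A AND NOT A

E1: NOT (NOT B AND NOT (A AND NOT A))
    = B OR A AND NOT A   — De Morgan
    = B   — complement / identity
E2: B OR NOT D AND D OR A AND NOT A
    = B OR A AND NOT A   — complement / identity
    = B   — complement / identity
Both reduce to B, so they are equivalent.

Yes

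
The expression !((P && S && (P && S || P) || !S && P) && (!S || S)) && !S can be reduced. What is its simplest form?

!P && !S

!((P && S && (P && S || P) || !S && P) && (!S || S)) && !S
= !(P && S && (P && S || P) || !S && P) && !S   — complement / identity
= !(P && S || !S && P) && !S   — absorption
= !P && !S   — distribution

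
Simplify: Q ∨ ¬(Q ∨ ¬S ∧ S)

Q ∨ ¬(Q ∨ ¬S ∧ S)
= Q ∨ ¬Q   (complement / identity)
= True   (complement)

True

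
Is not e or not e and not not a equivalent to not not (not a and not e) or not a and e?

E1: not e or not e and not not a
    = not e or not e and a   — double negation
    = not e   — absorption
E2: not not (not a and not e) or not a and e
    = not a and not e or not a and e   — double negation
    = not a   — distribution
These differ: at a=1, e=0, E1 = 1 but E2 = 0.

No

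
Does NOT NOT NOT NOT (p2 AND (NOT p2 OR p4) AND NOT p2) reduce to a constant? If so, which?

yes, False

NOT NOT NOT NOT (p2 AND (NOT p2 OR p4) AND NOT p2)
= NOT NOT NOT NOT (p2 AND NOT p2)   (absorption)
= NOT NOT (p2 AND NOT p2)   (double negation)
= p2 AND NOT p2   (double negation)
= FALSE   (complement)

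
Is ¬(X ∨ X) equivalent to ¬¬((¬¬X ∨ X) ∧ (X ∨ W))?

E1: ¬(X ∨ X)
    = ¬X   — idempotence
E2: ¬¬((¬¬X ∨ X) ∧ (X ∨ W))
    = ¬¬((X ∨ X) ∧ (X ∨ W))   — double negation
    = ¬¬(X ∨ X ∧ W)   — distribution
    = X ∨ X ∧ W   — double negation
    = X   — absorption
These differ: at W=0, X=0, E1 = 1 but E2 = 0.

No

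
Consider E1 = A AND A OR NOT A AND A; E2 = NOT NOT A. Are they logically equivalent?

Yes

E1: A AND A OR NOT A AND A
    = A   (distribution)
E2: NOT NOT A
    = A   (double negation)
Both reduce to A, so they are equivalent.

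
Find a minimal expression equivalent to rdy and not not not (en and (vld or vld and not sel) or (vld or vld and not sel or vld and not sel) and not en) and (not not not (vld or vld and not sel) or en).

rdy and not vld

rdy and not not not (en and (vld or vld and not sel) or (vld or vld and not sel or vld and not sel) and not en) and (not not not (vld or vld and not sel) or en)
= rdy and not not not (en and (vld or vld and not sel) or (vld or vld and not sel) and not en) and (not not not (vld or vld and not sel) or en)   (absorption)
= rdy and not not not (vld or vld and not sel) and (not not not (vld or vld and not sel) or en)   (distribution)
= rdy and not not not (vld or vld and not sel)   (absorption)
= rdy and not not not vld   (absorption)
= rdy and not vld   (double negation)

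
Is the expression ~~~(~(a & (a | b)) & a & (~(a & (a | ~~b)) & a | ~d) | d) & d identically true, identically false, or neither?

identically false

~~~(~(a & (a | b)) & a & (~(a & (a | ~~b)) & a | ~d) | d) & d
= ~~~(~(a & (a | b)) & a & (~(a & (a | b)) & a | ~d) | d) & d   — double negation
= ~(~(a & (a | b)) & a & (~(a & (a | b)) & a | ~d) | d) & d   — double negation
= ~(~(a & (a | b)) & a | d) & d   — absorption
= ~(~a & a | d) & d   — absorption
= ~d & d   — complement / identity
= 0   — complement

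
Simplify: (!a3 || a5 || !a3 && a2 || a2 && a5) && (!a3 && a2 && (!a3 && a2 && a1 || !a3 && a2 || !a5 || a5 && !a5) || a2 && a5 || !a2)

!a3 || a5

(!a3 || a5 || !a3 && a2 || a2 && a5) && (!a3 && a2 && (!a3 && a2 && a1 || !a3 && a2 || !a5 || a5 && !a5) || a2 && a5 || !a2)
= (!a3 || a5 || !a3 && a2 || a2 && a5) && (!a3 && a2 && (!a3 && a2 || !a5 || a5 && !a5) || a2 && a5 || !a2)   (absorption)
= (!a3 || a5 || !a3 && a2 || a2 && a5) && (!a3 && a2 && (!a3 && a2 || !a5) || a2 && a5 || !a2)   (complement / identity)
= (!a3 || a5 || !a3 && a2 || a2 && a5) && (!a3 && a2 || a2 && a5 || !a2)   (absorption)
= (!a3 || a5) && !a2 || !a3 && a2 || a2 && a5   (distribution)
= (!a3 || a5) && !a2 || a2 && (!a3 || a5)   (distribution)
= !a3 || a5   (distribution)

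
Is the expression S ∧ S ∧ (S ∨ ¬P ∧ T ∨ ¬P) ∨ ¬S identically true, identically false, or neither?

identically true

S ∧ S ∧ (S ∨ ¬P ∧ T ∨ ¬P) ∨ ¬S
= S ∧ S ∧ (S ∨ ¬P) ∨ ¬S
= S ∧ (S ∨ ¬P) ∨ ¬S
= S ∨ ¬S
= True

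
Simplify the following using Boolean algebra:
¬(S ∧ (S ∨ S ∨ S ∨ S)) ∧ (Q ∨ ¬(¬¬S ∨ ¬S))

¬S ∧ Q

¬(S ∧ (S ∨ S ∨ S ∨ S)) ∧ (Q ∨ ¬(¬¬S ∨ ¬S))
= ¬(S ∧ (S ∨ S)) ∧ (Q ∨ ¬(¬¬S ∨ ¬S))   (idempotence)
= ¬(S ∧ (S ∨ S)) ∧ (Q ∨ ¬S ∧ S)   (De Morgan)
= ¬(S ∧ S) ∧ (Q ∨ ¬S ∧ S)   (idempotence)
= ¬S ∧ (Q ∨ ¬S ∧ S)   (idempotence)
= ¬S ∧ Q   (complement / identity)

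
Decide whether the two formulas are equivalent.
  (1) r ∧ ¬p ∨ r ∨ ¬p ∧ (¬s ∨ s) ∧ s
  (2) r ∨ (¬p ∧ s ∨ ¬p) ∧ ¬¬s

E1: r ∧ ¬p ∨ r ∨ ¬p ∧ (¬s ∨ s) ∧ s
    = r ∧ ¬p ∨ r ∨ ¬p ∧ s   (complement / identity)
    = r ∨ ¬p ∧ s   (absorption)
E2: r ∨ (¬p ∧ s ∨ ¬p) ∧ ¬¬s
    = r ∨ ¬p ∧ ¬¬s   (absorption)
    = r ∨ ¬p ∧ s   (double negation)
Both reduce to r ∨ ¬p ∧ s, so they are equivalent.

Yes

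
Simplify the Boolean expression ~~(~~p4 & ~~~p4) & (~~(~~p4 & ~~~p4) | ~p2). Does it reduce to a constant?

0

~~(~~p4 & ~~~p4) & (~~(~~p4 & ~~~p4) | ~p2)
= ~~(~~p4 & ~~~p4)   (absorption)
= ~(~p4 | ~~p4)   (De Morgan)
= p4 & ~p4   (De Morgan)
= 0   (complement)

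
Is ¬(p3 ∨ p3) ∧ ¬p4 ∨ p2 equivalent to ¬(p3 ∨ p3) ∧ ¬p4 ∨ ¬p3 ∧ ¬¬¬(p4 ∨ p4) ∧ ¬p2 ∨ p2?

Yes

E1: ¬(p3 ∨ p3) ∧ ¬p4 ∨ p2
    = ¬p3 ∧ ¬p4 ∨ p2   — idempotence
E2: ¬(p3 ∨ p3) ∧ ¬p4 ∨ ¬p3 ∧ ¬¬¬(p4 ∨ p4) ∧ ¬p2 ∨ p2
    = ¬(p3 ∨ p3) ∧ ¬p4 ∨ ¬p3 ∧ ¬(p4 ∨ p4) ∧ ¬p2 ∨ p2   — double negation
    = ¬(p3 ∨ p3) ∧ ¬p4 ∨ ¬p3 ∧ ¬p4 ∧ ¬p2 ∨ p2   — idempotence
    = ¬p3 ∧ ¬p4 ∨ ¬p3 ∧ ¬p4 ∧ ¬p2 ∨ p2   — idempotence
    = ¬p3 ∧ ¬p4 ∨ p2   — absorption
Both reduce to ¬p3 ∧ ¬p4 ∨ p2, so they are equivalent.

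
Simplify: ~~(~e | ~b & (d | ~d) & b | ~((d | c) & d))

~e | ~d

~~(~e | ~b & (d | ~d) & b | ~((d | c) & d))
= ~~(~e | ~b & b | ~((d | c) & d))   (complement / identity)
= ~e | ~b & b | ~((d | c) & d)   (double negation)
= ~e | ~((d | c) & d)   (complement / identity)
= ~e | ~d   (absorption)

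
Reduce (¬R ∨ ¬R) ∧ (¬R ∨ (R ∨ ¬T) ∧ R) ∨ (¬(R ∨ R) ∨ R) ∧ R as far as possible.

True

(¬R ∨ ¬R) ∧ (¬R ∨ (R ∨ ¬T) ∧ R) ∨ (¬(R ∨ R) ∨ R) ∧ R
= (¬R ∨ ¬R) ∧ (¬R ∨ R) ∨ (¬(R ∨ R) ∨ R) ∧ R   — absorption
= ¬R ∧ (¬R ∨ R) ∨ (¬(R ∨ R) ∨ R) ∧ R   — idempotence
= ¬R ∧ (¬R ∨ R) ∨ (¬R ∨ R) ∧ R   — idempotence
= ¬R ∨ R   — distribution
= True   — complement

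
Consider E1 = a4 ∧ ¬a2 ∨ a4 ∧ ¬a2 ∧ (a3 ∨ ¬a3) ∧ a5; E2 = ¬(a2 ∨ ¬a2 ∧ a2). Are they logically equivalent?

No

E1: a4 ∧ ¬a2 ∨ a4 ∧ ¬a2 ∧ (a3 ∨ ¬a3) ∧ a5
    = a4 ∧ ¬a2 ∨ a4 ∧ ¬a2 ∧ a5   — complement / identity
    = a4 ∧ ¬a2   — absorption
E2: ¬(a2 ∨ ¬a2 ∧ a2)
    = ¬a2   — complement / identity
These differ: at a2=0, a3=0, a4=0, a5=0, E1 = 0 but E2 = 1.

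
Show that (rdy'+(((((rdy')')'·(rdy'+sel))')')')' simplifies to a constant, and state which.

0

(rdy'+(((((rdy')')'·(rdy'+sel))')')')'
= (rdy'+(((rdy')')'·(rdy'+sel))')'   [double negation]
= (rdy'+(rdy'·(rdy'+sel))')'   [double negation]
= (rdy'+(rdy')')'   [absorption]
= rdy·rdy'   [De Morgan]
= 0   [complement]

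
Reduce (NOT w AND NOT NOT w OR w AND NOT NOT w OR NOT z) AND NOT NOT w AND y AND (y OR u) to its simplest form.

(NOT w AND NOT NOT w OR w AND NOT NOT w OR NOT z) AND NOT NOT w AND y AND (y OR u)
= (NOT NOT w OR NOT z) AND NOT NOT w AND y AND (y OR u)   — distribution
= (NOT NOT w OR NOT z) AND NOT NOT w AND y   — absorption
= NOT NOT w AND y   — absorption
= w AND y   — double negation

w AND y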